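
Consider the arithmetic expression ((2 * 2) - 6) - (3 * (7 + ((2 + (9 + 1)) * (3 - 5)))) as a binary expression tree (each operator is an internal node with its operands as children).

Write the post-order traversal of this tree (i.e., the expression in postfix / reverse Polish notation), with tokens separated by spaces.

Post-order on an expression tree gives postfix notation: for each operator, emit left operand, right operand, then the operator.

2 2 * 6 - 3 7 2 9 1 + + 3 5 - * + * -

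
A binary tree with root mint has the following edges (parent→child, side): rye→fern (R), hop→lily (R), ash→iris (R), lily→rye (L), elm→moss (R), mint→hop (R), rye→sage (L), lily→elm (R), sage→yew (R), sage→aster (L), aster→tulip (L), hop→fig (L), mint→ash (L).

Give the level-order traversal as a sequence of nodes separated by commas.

mint, ash, hop, iris, fig, lily, rye, elm, sage, fern, moss, aster, yew, tulip

Level-order visits nodes level by level from the root, left to right within each level.
Level 0: mint
Level 1: ash, hop
Level 2: iris, fig, lily
Level 3: rye, elm
Level 4: sage, fern, moss
Level 5: aster, yew
Level 6: tulip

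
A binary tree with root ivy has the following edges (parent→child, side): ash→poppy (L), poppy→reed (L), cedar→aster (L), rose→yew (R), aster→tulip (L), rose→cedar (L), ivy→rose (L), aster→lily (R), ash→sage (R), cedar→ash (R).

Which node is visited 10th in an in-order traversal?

yew

In-order visits the left subtree, then the node, then the right subtree.
At ivy: go left to rose.
  At rose: go left to cedar.
    At cedar: go left to aster.
      At aster: go left to tulip.
        tulip is a leaf — visit tulip.
      Visit aster.
      At aster: go right to lily.
        lily is a leaf — visit lily.
    Visit cedar.
    At cedar: go right to ash.
      At ash: go left to poppy.
        At poppy: go left to reed.
          reed is a leaf — visit reed.
        Visit poppy.
        At poppy: no right child.
      Visit ash.
      At ash: go right to sage.
        sage is a leaf — visit sage.
  Visit rose.
  At rose: go right to yew.
    yew is a leaf — visit yew.
Visit ivy.
At ivy: no right child.
Full in-order sequence: tulip, aster, lily, cedar, reed, poppy, ash, sage, rose, yew, ivy.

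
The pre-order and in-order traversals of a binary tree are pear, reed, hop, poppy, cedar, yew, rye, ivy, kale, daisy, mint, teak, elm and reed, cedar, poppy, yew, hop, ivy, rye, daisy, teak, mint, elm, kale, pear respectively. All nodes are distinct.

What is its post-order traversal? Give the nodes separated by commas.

cedar, yew, poppy, ivy, teak, elm, mint, daisy, kale, rye, hop, reed, pear

The first element of pre-order is the root; it splits in-order into left and right subtrees.
Root pear: left subtree has 12 nodes {reed, cedar, poppy, yew, hop, ivy, rye, daisy, teak, mint, elm, kale}, right has 0 { }.
  Root reed: left subtree has 0 nodes { }, right has 11 {cedar, poppy, yew, hop, ivy, rye, daisy, teak, mint, elm, kale}.
    Root hop: left subtree has 3 nodes {cedar, poppy, yew}, right has 7 {ivy, rye, daisy, teak, mint, elm, kale}.
      Root poppy: left subtree has 1 node {cedar}, right has 1 {yew}.
      Root rye: left subtree has 1 node {ivy}, right has 5 {daisy, teak, mint, elm, kale}.
        Root kale: left subtree has 4 nodes {daisy, teak, mint, elm}, right has 0 { }.
          Root daisy: left subtree has 0 nodes { }, right has 3 {teak, mint, elm}.
            Root mint: left subtree has 1 node {teak}, right has 1 {elm}.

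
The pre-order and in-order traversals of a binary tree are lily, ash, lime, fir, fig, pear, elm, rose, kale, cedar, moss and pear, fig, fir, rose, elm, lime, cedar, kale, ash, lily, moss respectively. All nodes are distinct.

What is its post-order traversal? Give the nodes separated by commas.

pear, fig, rose, elm, fir, cedar, kale, lime, ash, moss, lily

The first element of pre-order is the root; it splits in-order into left and right subtrees.
Root lily: left subtree has 9 nodes {pear, fig, fir, rose, elm, lime, cedar, kale, ash}, right has 1 {moss}.
  Root ash: left subtree has 8 nodes {pear, fig, fir, rose, elm, lime, cedar, kale}, right has 0 { }.
    Root lime: left subtree has 5 nodes {pear, fig, fir, rose, elm}, right has 2 {cedar, kale}.
      Root fir: left subtree has 2 nodes {pear, fig}, right has 2 {rose, elm}.
        Root fig: left subtree has 1 node {pear}, right has 0 { }.
        Root elm: left subtree has 1 node {rose}, right has 0 { }.
      Root kale: left subtree has 1 node {cedar}, right has 0 { }.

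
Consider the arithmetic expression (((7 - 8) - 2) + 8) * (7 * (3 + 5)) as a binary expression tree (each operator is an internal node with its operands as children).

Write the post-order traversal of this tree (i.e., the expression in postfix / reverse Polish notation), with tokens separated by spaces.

7 8 - 2 - 8 + 7 3 5 + * *

Post-order on an expression tree gives postfix notation: for each operator, emit left operand, right operand, then the operator.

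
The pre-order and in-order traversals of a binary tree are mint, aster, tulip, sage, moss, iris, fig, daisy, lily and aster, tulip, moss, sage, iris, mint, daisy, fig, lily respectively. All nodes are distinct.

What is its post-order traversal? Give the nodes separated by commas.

moss, iris, sage, tulip, aster, daisy, lily, fig, mint

The first element of pre-order is the root; it splits in-order into left and right subtrees.
Root mint: left subtree has 5 nodes {aster, tulip, moss, sage, iris}, right has 3 {daisy, fig, lily}.
  Root aster: left subtree has 0 nodes { }, right has 4 {tulip, moss, sage, iris}.
    Root tulip: left subtree has 0 nodes { }, right has 3 {moss, sage, iris}.
      Root sage: left subtree has 1 node {moss}, right has 1 {iris}.
  Root fig: left subtree has 1 node {daisy}, right has 1 {lily}.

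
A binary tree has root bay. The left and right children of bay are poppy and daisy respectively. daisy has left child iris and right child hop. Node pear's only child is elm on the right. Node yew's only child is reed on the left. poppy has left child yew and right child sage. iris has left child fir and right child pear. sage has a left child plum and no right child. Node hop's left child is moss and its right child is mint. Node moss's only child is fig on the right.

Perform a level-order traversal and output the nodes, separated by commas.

Level-order visits nodes level by level from the root, left to right within each level.
Level 0: bay
Level 1: poppy, daisy
Level 2: yew, sage, iris, hop
Level 3: reed, plum, fir, pear, moss, mint
Level 4: elm, fig

bay, poppy, daisy, yew, sage, iris, hop, reed, plum, fir, pear, moss, mint, elm, fig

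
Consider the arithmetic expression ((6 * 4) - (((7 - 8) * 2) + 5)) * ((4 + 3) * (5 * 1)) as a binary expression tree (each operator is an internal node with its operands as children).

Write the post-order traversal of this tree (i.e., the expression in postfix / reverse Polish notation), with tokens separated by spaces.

Post-order on an expression tree gives postfix notation: for each operator, emit left operand, right operand, then the operator.

6 4 * 7 8 - 2 * 5 + - 4 3 + 5 1 * * *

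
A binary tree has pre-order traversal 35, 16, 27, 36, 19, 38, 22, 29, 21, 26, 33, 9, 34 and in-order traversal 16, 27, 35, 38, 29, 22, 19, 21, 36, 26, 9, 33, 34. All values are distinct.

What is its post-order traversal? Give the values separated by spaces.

27 16 29 22 38 21 19 9 34 33 26 36 35

The first element of pre-order is the root; it splits in-order into left and right subtrees.
Root 35: left subtree has 2 nodes {16, 27}, right has 10 {38, 29, 22, 19, 21, 36, 26, 9, 33, 34}.
  Root 16: left subtree has 0 nodes { }, right has 1 {27}.
  Root 36: left subtree has 5 nodes {38, 29, 22, 19, 21}, right has 4 {26, 9, 33, 34}.
    Root 19: left subtree has 3 nodes {38, 29, 22}, right has 1 {21}.
      Root 38: left subtree has 0 nodes { }, right has 2 {29, 22}.
        Root 22: left subtree has 1 node {29}, right has 0 { }.
    Root 26: left subtree has 0 nodes { }, right has 3 {9, 33, 34}.
      Root 33: left subtree has 1 node {9}, right has 1 {34}.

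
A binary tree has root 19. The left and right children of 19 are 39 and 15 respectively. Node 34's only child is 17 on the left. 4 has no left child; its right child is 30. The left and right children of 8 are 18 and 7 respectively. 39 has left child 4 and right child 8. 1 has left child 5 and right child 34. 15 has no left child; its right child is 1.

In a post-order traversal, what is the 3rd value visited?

18

Post-order visits the left subtree, then the right subtree, then the node.
At 19: go left to 39.
  At 39: go left to 4.
    At 4: no left child.
    At 4: go right to 30.
      30 is a leaf — visit 30.
    Visit 4.
  At 39: go right to 8.
    At 8: go left to 18.
      18 is a leaf — visit 18.
    At 8: go right to 7.
      7 is a leaf — visit 7.
    Visit 8.
  Visit 39.
At 19: go right to 15.
  At 15: no left child.
  At 15: go right to 1.
    At 1: go left to 5.
      5 is a leaf — visit 5.
    At 1: go right to 34.
      At 34: go left to 17.
        17 is a leaf — visit 17.
      At 34: no right child.
      Visit 34.
    Visit 1.
  Visit 15.
Visit 19.
Full post-order sequence: 30, 4, 18, 7, 8, 39, 5, 17, 34, 1, 15, 19.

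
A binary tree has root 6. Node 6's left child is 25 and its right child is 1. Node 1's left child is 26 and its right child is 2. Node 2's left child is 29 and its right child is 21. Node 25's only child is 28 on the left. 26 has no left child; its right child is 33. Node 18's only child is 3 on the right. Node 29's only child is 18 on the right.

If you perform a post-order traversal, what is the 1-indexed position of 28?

Post-order visits the left subtree, then the right subtree, then the node.
At 6: go left to 25.
  At 25: go left to 28.
    28 is a leaf — visit 28.
  At 25: no right child.
  Visit 25.
At 6: go right to 1.
  At 1: go left to 26.
    At 26: no left child.
    At 26: go right to 33.
      33 is a leaf — visit 33.
    Visit 26.
  At 1: go right to 2.
    At 2: go left to 29.
      At 29: no left child.
      At 29: go right to 18.
        At 18: no left child.
        At 18: go right to 3.
          3 is a leaf — visit 3.
        Visit 18.
      Visit 29.
    At 2: go right to 21.
      21 is a leaf — visit 21.
    Visit 2.
  Visit 1.
Visit 6.
Full post-order sequence: 28, 25, 33, 26, 3, 18, 29, 21, 2, 1, 6.

1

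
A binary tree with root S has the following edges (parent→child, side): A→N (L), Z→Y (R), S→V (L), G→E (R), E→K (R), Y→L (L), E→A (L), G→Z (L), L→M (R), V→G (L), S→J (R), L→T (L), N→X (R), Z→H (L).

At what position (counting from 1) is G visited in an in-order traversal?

7

In-order visits the left subtree, then the node, then the right subtree.
At S: go left to V.
  At V: go left to G.
    At G: go left to Z.
      At Z: go left to H.
        H is a leaf — visit H.
      Visit Z.
      At Z: go right to Y.
        At Y: go left to L.
          At L: go left to T.
            T is a leaf — visit T.
          Visit L.
          At L: go right to M.
            M is a leaf — visit M.
        Visit Y.
        At Y: no right child.
    Visit G.
    At G: go right to E.
      At E: go left to A.
        At A: go left to N.
          At N: no left child.
          Visit N.
          At N: go right to X.
            X is a leaf — visit X.
        Visit A.
        At A: no right child.
      Visit E.
      At E: go right to K.
        K is a leaf — visit K.
  Visit V.
  At V: no right child.
Visit S.
At S: go right to J.
  J is a leaf — visit J.
Full in-order sequence: H, Z, T, L, M, Y, G, N, X, A, E, K, V, S, J.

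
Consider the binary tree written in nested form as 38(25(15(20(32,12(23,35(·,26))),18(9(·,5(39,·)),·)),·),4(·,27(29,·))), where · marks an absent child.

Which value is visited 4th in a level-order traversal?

Level-order visits nodes level by level from the root, left to right within each level.
Level 0: 38
Level 1: 25, 4
Level 2: 15, 27
Level 3: 20, 18, 29
Level 4: 32, 12, 9
Level 5: 23, 35, 5
Level 6: 26, 39
Full level-order sequence: 38, 25, 4, 15, 27, 20, 18, 29, 32, 12, 9, 23, 35, 5, 26, 39.

15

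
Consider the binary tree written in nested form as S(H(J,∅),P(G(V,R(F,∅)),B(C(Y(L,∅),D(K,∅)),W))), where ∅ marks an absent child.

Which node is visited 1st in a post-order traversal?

Post-order visits the left subtree, then the right subtree, then the node.
At S: go left to H.
  At H: go left to J.
    J is a leaf — visit J.
  At H: no right child.
  Visit H.
At S: go right to P.
  At P: go left to G.
    At G: go left to V.
      V is a leaf — visit V.
    At G: go right to R.
      At R: go left to F.
        F is a leaf — visit F.
      At R: no right child.
      Visit R.
    Visit G.
  At P: go right to B.
    At B: go left to C.
      At C: go left to Y.
        At Y: go left to L.
          L is a leaf — visit L.
        At Y: no right child.
        Visit Y.
      At C: go right to D.
        At D: go left to K.
          K is a leaf — visit K.
        At D: no right child.
        Visit D.
      Visit C.
    At B: go right to W.
      W is a leaf — visit W.
    Visit B.
  Visit P.
Visit S.
Full post-order sequence: J, H, V, F, R, G, L, Y, K, D, C, W, B, P, S.

J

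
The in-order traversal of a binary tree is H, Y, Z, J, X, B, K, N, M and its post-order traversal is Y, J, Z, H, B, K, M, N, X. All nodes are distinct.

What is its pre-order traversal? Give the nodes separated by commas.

X, H, Z, Y, J, N, K, B, M

The last element of post-order is the root; it splits in-order into left and right subtrees.
Root X: left subtree has 4 nodes {H, Y, Z, J}, right has 4 {B, K, N, M}.
  Root H: left subtree has 0 nodes { }, right has 3 {Y, Z, J}.
    Root Z: left subtree has 1 node {Y}, right has 1 {J}.
  Root N: left subtree has 2 nodes {B, K}, right has 1 {M}.
    Root K: left subtree has 1 node {B}, right has 0 { }.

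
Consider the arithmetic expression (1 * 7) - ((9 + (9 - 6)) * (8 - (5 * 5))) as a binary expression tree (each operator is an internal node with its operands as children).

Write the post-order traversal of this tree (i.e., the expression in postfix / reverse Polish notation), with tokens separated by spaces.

1 7 * 9 9 6 - + 8 5 5 * - * -

Post-order on an expression tree gives postfix notation: for each operator, emit left operand, right operand, then the operator.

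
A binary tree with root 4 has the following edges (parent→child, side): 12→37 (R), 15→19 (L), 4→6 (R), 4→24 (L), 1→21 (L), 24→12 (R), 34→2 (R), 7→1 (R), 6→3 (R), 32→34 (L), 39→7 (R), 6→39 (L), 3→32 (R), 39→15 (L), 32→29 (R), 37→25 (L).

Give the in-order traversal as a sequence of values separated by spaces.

24 12 25 37 4 19 15 39 7 21 1 6 3 34 2 32 29

In-order visits the left subtree, then the node, then the right subtree.
At 4: go left to 24.
  At 24: no left child.
  Visit 24.
  At 24: go right to 12.
    At 12: no left child.
    Visit 12.
    At 12: go right to 37.
      At 37: go left to 25.
        25 is a leaf — visit 25.
      Visit 37.
      At 37: no right child.
Visit 4.
At 4: go right to 6.
  At 6: go left to 39.
    At 39: go left to 15.
      At 15: go left to 19.
        19 is a leaf — visit 19.
      Visit 15.
      At 15: no right child.
    Visit 39.
    At 39: go right to 7.
      At 7: no left child.
      Visit 7.
      At 7: go right to 1.
        At 1: go left to 21.
          21 is a leaf — visit 21.
        Visit 1.
        At 1: no right child.
  Visit 6.
  At 6: go right to 3.
    At 3: no left child.
    Visit 3.
    At 3: go right to 32.
      At 32: go left to 34.
        At 34: no left child.
        Visit 34.
        At 34: go right to 2.
          2 is a leaf — visit 2.
      Visit 32.
      At 32: go right to 29.
        29 is a leaf — visit 29.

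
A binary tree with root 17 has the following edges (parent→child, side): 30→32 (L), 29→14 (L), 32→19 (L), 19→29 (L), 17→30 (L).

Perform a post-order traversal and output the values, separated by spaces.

Post-order visits the left subtree, then the right subtree, then the node.
At 17: go left to 30.
  At 30: go left to 32.
    At 32: go left to 19.
      At 19: go left to 29.
        At 29: go left to 14.
          14 is a leaf — visit 14.
        At 29: no right child.
        Visit 29.
      At 19: no right child.
      Visit 19.
    At 32: no right child.
    Visit 32.
  At 30: no right child.
  Visit 30.
At 17: no right child.
Visit 17.

14 29 19 32 30 17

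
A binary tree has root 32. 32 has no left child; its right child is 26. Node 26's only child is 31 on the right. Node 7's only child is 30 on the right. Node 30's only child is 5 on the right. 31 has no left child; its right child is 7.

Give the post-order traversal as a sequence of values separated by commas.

Post-order visits the left subtree, then the right subtree, then the node.
At 32: no left child.
At 32: go right to 26.
  At 26: no left child.
  At 26: go right to 31.
    At 31: no left child.
    At 31: go right to 7.
      At 7: no left child.
      At 7: go right to 30.
        At 30: no left child.
        At 30: go right to 5.
          5 is a leaf — visit 5.
        Visit 30.
      Visit 7.
    Visit 31.
  Visit 26.
Visit 32.

5, 30, 7, 31, 26, 32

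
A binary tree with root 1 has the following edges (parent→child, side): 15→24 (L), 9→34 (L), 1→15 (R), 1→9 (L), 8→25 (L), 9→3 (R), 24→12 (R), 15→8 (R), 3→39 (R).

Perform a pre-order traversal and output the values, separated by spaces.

1 9 34 3 39 15 24 12 8 25

Pre-order visits the node, then its left subtree, then its right subtree.
Visit 1.
At 1: go left to 9.
  Visit 9.
  At 9: go left to 34.
    34 is a leaf — visit 34.
  At 9: go right to 3.
    Visit 3.
    At 3: no left child.
    At 3: go right to 39.
      39 is a leaf — visit 39.
At 1: go right to 15.
  Visit 15.
  At 15: go left to 24.
    Visit 24.
    At 24: no left child.
    At 24: go right to 12.
      12 is a leaf — visit 12.
  At 15: go right to 8.
    Visit 8.
    At 8: go left to 25.
      25 is a leaf — visit 25.
    At 8: no right child.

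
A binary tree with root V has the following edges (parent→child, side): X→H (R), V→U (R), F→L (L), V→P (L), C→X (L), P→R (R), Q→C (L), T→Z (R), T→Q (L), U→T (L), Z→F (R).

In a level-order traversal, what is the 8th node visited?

C

Level-order visits nodes level by level from the root, left to right within each level.
Level 0: V
Level 1: P, U
Level 2: R, T
Level 3: Q, Z
Level 4: C, F
Level 5: X, L
Level 6: H
Full level-order sequence: V, P, U, R, T, Q, Z, C, F, X, L, H.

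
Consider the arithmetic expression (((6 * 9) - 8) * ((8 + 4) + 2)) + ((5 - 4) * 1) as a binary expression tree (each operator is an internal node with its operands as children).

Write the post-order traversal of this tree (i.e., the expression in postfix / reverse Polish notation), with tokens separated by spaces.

6 9 * 8 - 8 4 + 2 + * 5 4 - 1 * +

Post-order on an expression tree gives postfix notation: for each operator, emit left operand, right operand, then the operator.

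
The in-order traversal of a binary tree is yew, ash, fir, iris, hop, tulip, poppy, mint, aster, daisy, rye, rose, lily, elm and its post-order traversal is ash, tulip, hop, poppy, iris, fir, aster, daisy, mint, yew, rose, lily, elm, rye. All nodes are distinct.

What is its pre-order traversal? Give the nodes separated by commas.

The last element of post-order is the root; it splits in-order into left and right subtrees.
Root rye: left subtree has 10 nodes {yew, ash, fir, iris, hop, tulip, poppy, mint, aster, daisy}, right has 3 {rose, lily, elm}.
  Root yew: left subtree has 0 nodes { }, right has 9 {ash, fir, iris, hop, tulip, poppy, mint, aster, daisy}.
    Root mint: left subtree has 6 nodes {ash, fir, iris, hop, tulip, poppy}, right has 2 {aster, daisy}.
      Root fir: left subtree has 1 node {ash}, right has 4 {iris, hop, tulip, poppy}.
        Root iris: left subtree has 0 nodes { }, right has 3 {hop, tulip, poppy}.
          Root poppy: left subtree has 2 nodes {hop, tulip}, right has 0 { }.
            Root hop: left subtree has 0 nodes { }, right has 1 {tulip}.
      Root daisy: left subtree has 1 node {aster}, right has 0 { }.
  Root elm: left subtree has 2 nodes {rose, lily}, right has 0 { }.
    Root lily: left subtree has 1 node {rose}, right has 0 { }.

rye, yew, mint, fir, ash, iris, poppy, hop, tulip, daisy, aster, elm, lily, rose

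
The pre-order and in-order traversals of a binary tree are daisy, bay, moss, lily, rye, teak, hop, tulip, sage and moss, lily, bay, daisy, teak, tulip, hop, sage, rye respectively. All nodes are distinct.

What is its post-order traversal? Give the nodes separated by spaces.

lily moss bay tulip sage hop teak rye daisy

The first element of pre-order is the root; it splits in-order into left and right subtrees.
Root daisy: left subtree has 3 nodes {moss, lily, bay}, right has 5 {teak, tulip, hop, sage, rye}.
  Root bay: left subtree has 2 nodes {moss, lily}, right has 0 { }.
    Root moss: left subtree has 0 nodes { }, right has 1 {lily}.
  Root rye: left subtree has 4 nodes {teak, tulip, hop, sage}, right has 0 { }.
    Root teak: left subtree has 0 nodes { }, right has 3 {tulip, hop, sage}.
      Root hop: left subtree has 1 node {tulip}, right has 1 {sage}.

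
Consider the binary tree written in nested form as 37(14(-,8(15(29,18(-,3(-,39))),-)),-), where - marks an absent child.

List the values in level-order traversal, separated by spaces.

Level-order visits nodes level by level from the root, left to right within each level.
Level 0: 37
Level 1: 14
Level 2: 8
Level 3: 15
Level 4: 29, 18
Level 5: 3
Level 6: 39

37 14 8 15 29 18 3 39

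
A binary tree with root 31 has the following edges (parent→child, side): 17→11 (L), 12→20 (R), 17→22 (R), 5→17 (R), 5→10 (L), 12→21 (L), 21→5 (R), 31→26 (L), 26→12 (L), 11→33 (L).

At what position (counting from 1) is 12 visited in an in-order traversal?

8

In-order visits the left subtree, then the node, then the right subtree.
At 31: go left to 26.
  At 26: go left to 12.
    At 12: go left to 21.
      At 21: no left child.
      Visit 21.
      At 21: go right to 5.
        At 5: go left to 10.
          10 is a leaf — visit 10.
        Visit 5.
        At 5: go right to 17.
          At 17: go left to 11.
            At 11: go left to 33.
              33 is a leaf — visit 33.
            Visit 11.
            At 11: no right child.
          Visit 17.
          At 17: go right to 22.
            22 is a leaf — visit 22.
    Visit 12.
    At 12: go right to 20.
      20 is a leaf — visit 20.
  Visit 26.
  At 26: no right child.
Visit 31.
At 31: no right child.
Full in-order sequence: 21, 10, 5, 33, 11, 17, 22, 12, 20, 26, 31.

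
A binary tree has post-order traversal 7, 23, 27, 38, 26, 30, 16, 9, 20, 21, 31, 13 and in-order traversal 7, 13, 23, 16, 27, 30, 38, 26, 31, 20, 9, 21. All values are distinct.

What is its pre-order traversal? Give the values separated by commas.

The last element of post-order is the root; it splits in-order into left and right subtrees.
Root 13: left subtree has 1 node {7}, right has 10 {23, 16, 27, 30, 38, 26, 31, 20, 9, 21}.
  Root 31: left subtree has 6 nodes {23, 16, 27, 30, 38, 26}, right has 3 {20, 9, 21}.
    Root 16: left subtree has 1 node {23}, right has 4 {27, 30, 38, 26}.
      Root 30: left subtree has 1 node {27}, right has 2 {38, 26}.
        Root 26: left subtree has 1 node {38}, right has 0 { }.
    Root 21: left subtree has 2 nodes {20, 9}, right has 0 { }.
      Root 20: left subtree has 0 nodes { }, right has 1 {9}.

13, 7, 31, 16, 23, 30, 27, 26, 38, 21, 20, 9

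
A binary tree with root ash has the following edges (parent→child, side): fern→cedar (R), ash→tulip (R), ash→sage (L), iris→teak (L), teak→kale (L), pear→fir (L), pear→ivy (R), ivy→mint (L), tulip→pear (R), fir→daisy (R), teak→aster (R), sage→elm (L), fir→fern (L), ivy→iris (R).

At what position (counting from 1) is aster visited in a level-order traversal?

Level-order visits nodes level by level from the root, left to right within each level.
Level 0: ash
Level 1: sage, tulip
Level 2: elm, pear
Level 3: fir, ivy
Level 4: fern, daisy, mint, iris
Level 5: cedar, teak
Level 6: kale, aster
Full level-order sequence: ash, sage, tulip, elm, pear, fir, ivy, fern, daisy, mint, iris, cedar, teak, kale, aster.

15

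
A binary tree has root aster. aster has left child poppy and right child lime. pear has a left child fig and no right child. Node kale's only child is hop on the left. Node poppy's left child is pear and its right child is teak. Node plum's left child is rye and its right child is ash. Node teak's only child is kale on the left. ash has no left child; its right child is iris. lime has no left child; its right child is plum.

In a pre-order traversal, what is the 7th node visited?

hop

Pre-order visits the node, then its left subtree, then its right subtree.
Visit aster.
At aster: go left to poppy.
  Visit poppy.
  At poppy: go left to pear.
    Visit pear.
    At pear: go left to fig.
      fig is a leaf — visit fig.
    At pear: no right child.
  At poppy: go right to teak.
    Visit teak.
    At teak: go left to kale.
      Visit kale.
      At kale: go left to hop.
        hop is a leaf — visit hop.
      At kale: no right child.
    At teak: no right child.
At aster: go right to lime.
  Visit lime.
  At lime: no left child.
  At lime: go right to plum.
    Visit plum.
    At plum: go left to rye.
      rye is a leaf — visit rye.
    At plum: go right to ash.
      Visit ash.
      At ash: no left child.
      At ash: go right to iris.
        iris is a leaf — visit iris.
Full pre-order sequence: aster, poppy, pear, fig, teak, kale, hop, lime, plum, rye, ash, iris.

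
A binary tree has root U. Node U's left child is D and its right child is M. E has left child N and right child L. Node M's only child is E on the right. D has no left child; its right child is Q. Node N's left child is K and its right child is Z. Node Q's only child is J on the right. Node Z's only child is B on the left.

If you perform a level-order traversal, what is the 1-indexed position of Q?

Level-order visits nodes level by level from the root, left to right within each level.
Level 0: U
Level 1: D, M
Level 2: Q, E
Level 3: J, N, L
Level 4: K, Z
Level 5: B
Full level-order sequence: U, D, M, Q, E, J, N, L, K, Z, B.

4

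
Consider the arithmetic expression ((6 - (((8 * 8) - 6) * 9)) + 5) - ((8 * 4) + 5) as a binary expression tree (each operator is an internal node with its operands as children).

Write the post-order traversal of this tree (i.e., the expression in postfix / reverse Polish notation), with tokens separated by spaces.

Post-order on an expression tree gives postfix notation: for each operator, emit left operand, right operand, then the operator.

6 8 8 * 6 - 9 * - 5 + 8 4 * 5 + -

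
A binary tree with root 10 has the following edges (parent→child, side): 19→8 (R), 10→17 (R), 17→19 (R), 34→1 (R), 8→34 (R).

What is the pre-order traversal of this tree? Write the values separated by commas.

10, 17, 19, 8, 34, 1

Pre-order visits the node, then its left subtree, then its right subtree.
Visit 10.
At 10: no left child.
At 10: go right to 17.
  Visit 17.
  At 17: no left child.
  At 17: go right to 19.
    Visit 19.
    At 19: no left child.
    At 19: go right to 8.
      Visit 8.
      At 8: no left child.
      At 8: go right to 34.
        Visit 34.
        At 34: no left child.
        At 34: go right to 1.
          1 is a leaf — visit 1.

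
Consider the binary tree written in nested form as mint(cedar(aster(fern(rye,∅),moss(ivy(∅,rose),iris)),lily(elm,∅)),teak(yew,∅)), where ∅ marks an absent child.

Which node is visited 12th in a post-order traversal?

Post-order visits the left subtree, then the right subtree, then the node.
At mint: go left to cedar.
  At cedar: go left to aster.
    At aster: go left to fern.
      At fern: go left to rye.
        rye is a leaf — visit rye.
      At fern: no right child.
      Visit fern.
    At aster: go right to moss.
      At moss: go left to ivy.
        At ivy: no left child.
        At ivy: go right to rose.
          rose is a leaf — visit rose.
        Visit ivy.
      At moss: go right to iris.
        iris is a leaf — visit iris.
      Visit moss.
    Visit aster.
  At cedar: go right to lily.
    At lily: go left to elm.
      elm is a leaf — visit elm.
    At lily: no right child.
    Visit lily.
  Visit cedar.
At mint: go right to teak.
  At teak: go left to yew.
    yew is a leaf — visit yew.
  At teak: no right child.
  Visit teak.
Visit mint.
Full post-order sequence: rye, fern, rose, ivy, iris, moss, aster, elm, lily, cedar, yew, teak, mint.

teak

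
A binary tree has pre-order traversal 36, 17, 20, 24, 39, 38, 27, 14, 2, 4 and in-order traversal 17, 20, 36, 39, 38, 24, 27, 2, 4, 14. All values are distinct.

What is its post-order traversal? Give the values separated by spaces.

20 17 38 39 4 2 14 27 24 36

The first element of pre-order is the root; it splits in-order into left and right subtrees.
Root 36: left subtree has 2 nodes {17, 20}, right has 7 {39, 38, 24, 27, 2, 4, 14}.
  Root 17: left subtree has 0 nodes { }, right has 1 {20}.
  Root 24: left subtree has 2 nodes {39, 38}, right has 4 {27, 2, 4, 14}.
    Root 39: left subtree has 0 nodes { }, right has 1 {38}.
    Root 27: left subtree has 0 nodes { }, right has 3 {2, 4, 14}.
      Root 14: left subtree has 2 nodes {2, 4}, right has 0 { }.
        Root 2: left subtree has 0 nodes { }, right has 1 {4}.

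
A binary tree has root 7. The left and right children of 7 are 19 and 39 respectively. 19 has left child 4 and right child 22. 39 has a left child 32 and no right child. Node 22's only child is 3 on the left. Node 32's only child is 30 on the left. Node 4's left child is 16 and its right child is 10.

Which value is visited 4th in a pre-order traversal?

Pre-order visits the node, then its left subtree, then its right subtree.
Visit 7.
At 7: go left to 19.
  Visit 19.
  At 19: go left to 4.
    Visit 4.
    At 4: go left to 16.
      16 is a leaf — visit 16.
    At 4: go right to 10.
      10 is a leaf — visit 10.
  At 19: go right to 22.
    Visit 22.
    At 22: go left to 3.
      3 is a leaf — visit 3.
    At 22: no right child.
At 7: go right to 39.
  Visit 39.
  At 39: go left to 32.
    Visit 32.
    At 32: go left to 30.
      30 is a leaf — visit 30.
    At 32: no right child.
  At 39: no right child.
Full pre-order sequence: 7, 19, 4, 16, 10, 22, 3, 39, 32, 30.

16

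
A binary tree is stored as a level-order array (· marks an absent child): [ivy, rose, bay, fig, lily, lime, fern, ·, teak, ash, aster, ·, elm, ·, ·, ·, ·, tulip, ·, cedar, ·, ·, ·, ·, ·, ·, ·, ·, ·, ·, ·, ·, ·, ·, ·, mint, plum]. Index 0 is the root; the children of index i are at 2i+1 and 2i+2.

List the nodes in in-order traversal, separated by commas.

In-order visits the left subtree, then the node, then the right subtree.
At ivy: go left to rose.
  At rose: go left to fig.
    At fig: no left child.
    Visit fig.
    At fig: go right to teak.
      At teak: go left to tulip.
        At tulip: go left to mint.
          mint is a leaf — visit mint.
        Visit tulip.
        At tulip: go right to plum.
          plum is a leaf — visit plum.
      Visit teak.
      At teak: no right child.
  Visit rose.
  At rose: go right to lily.
    At lily: go left to ash.
      At ash: go left to cedar.
        cedar is a leaf — visit cedar.
      Visit ash.
      At ash: no right child.
    Visit lily.
    At lily: go right to aster.
      aster is a leaf — visit aster.
Visit ivy.
At ivy: go right to bay.
  At bay: go left to lime.
    At lime: no left child.
    Visit lime.
    At lime: go right to elm.
      elm is a leaf — visit elm.
  Visit bay.
  At bay: go right to fern.
    fern is a leaf — visit fern.

fig, mint, tulip, plum, teak, rose, cedar, ash, lily, aster, ivy, lime, elm, bay, fern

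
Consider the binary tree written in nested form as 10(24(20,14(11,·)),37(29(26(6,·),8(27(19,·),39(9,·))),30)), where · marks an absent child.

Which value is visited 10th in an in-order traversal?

In-order visits the left subtree, then the node, then the right subtree.
At 10: go left to 24.
  At 24: go left to 20.
    20 is a leaf — visit 20.
  Visit 24.
  At 24: go right to 14.
    At 14: go left to 11.
      11 is a leaf — visit 11.
    Visit 14.
    At 14: no right child.
Visit 10.
At 10: go right to 37.
  At 37: go left to 29.
    At 29: go left to 26.
      At 26: go left to 6.
        6 is a leaf — visit 6.
      Visit 26.
      At 26: no right child.
    Visit 29.
    At 29: go right to 8.
      At 8: go left to 27.
        At 27: go left to 19.
          19 is a leaf — visit 19.
        Visit 27.
        At 27: no right child.
      Visit 8.
      At 8: go right to 39.
        At 39: go left to 9.
          9 is a leaf — visit 9.
        Visit 39.
        At 39: no right child.
  Visit 37.
  At 37: go right to 30.
    30 is a leaf — visit 30.
Full in-order sequence: 20, 24, 11, 14, 10, 6, 26, 29, 19, 27, 8, 9, 39, 37, 30.

27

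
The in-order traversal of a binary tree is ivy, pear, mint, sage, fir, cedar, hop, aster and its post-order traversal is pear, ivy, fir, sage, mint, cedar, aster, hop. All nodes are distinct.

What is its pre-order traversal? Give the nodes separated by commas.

The last element of post-order is the root; it splits in-order into left and right subtrees.
Root hop: left subtree has 6 nodes {ivy, pear, mint, sage, fir, cedar}, right has 1 {aster}.
  Root cedar: left subtree has 5 nodes {ivy, pear, mint, sage, fir}, right has 0 { }.
    Root mint: left subtree has 2 nodes {ivy, pear}, right has 2 {sage, fir}.
      Root ivy: left subtree has 0 nodes { }, right has 1 {pear}.
      Root sage: left subtree has 0 nodes { }, right has 1 {fir}.

hop, cedar, mint, ivy, pear, sage, fir, aster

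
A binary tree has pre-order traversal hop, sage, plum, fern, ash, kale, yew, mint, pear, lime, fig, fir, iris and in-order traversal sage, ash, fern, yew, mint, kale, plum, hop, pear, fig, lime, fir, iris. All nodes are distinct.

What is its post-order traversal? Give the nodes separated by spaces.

ash mint yew kale fern plum sage fig iris fir lime pear hop

The first element of pre-order is the root; it splits in-order into left and right subtrees.
Root hop: left subtree has 7 nodes {sage, ash, fern, yew, mint, kale, plum}, right has 5 {pear, fig, lime, fir, iris}.
  Root sage: left subtree has 0 nodes { }, right has 6 {ash, fern, yew, mint, kale, plum}.
    Root plum: left subtree has 5 nodes {ash, fern, yew, mint, kale}, right has 0 { }.
      Root fern: left subtree has 1 node {ash}, right has 3 {yew, mint, kale}.
        Root kale: left subtree has 2 nodes {yew, mint}, right has 0 { }.
          Root yew: left subtree has 0 nodes { }, right has 1 {mint}.
  Root pear: left subtree has 0 nodes { }, right has 4 {fig, lime, fir, iris}.
    Root lime: left subtree has 1 node {fig}, right has 2 {fir, iris}.
      Root fir: left subtree has 0 nodes { }, right has 1 {iris}.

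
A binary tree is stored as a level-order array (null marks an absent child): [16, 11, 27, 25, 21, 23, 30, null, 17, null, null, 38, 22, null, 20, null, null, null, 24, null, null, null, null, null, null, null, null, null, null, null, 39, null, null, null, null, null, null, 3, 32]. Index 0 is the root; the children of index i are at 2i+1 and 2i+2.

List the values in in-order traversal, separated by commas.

25, 17, 3, 24, 32, 11, 21, 16, 38, 23, 22, 27, 30, 20, 39

In-order visits the left subtree, then the node, then the right subtree.
At 16: go left to 11.
  At 11: go left to 25.
    At 25: no left child.
    Visit 25.
    At 25: go right to 17.
      At 17: no left child.
      Visit 17.
      At 17: go right to 24.
        At 24: go left to 3.
          3 is a leaf — visit 3.
        Visit 24.
        At 24: go right to 32.
          32 is a leaf — visit 32.
  Visit 11.
  At 11: go right to 21.
    21 is a leaf — visit 21.
Visit 16.
At 16: go right to 27.
  At 27: go left to 23.
    At 23: go left to 38.
      38 is a leaf — visit 38.
    Visit 23.
    At 23: go right to 22.
      22 is a leaf — visit 22.
  Visit 27.
  At 27: go right to 30.
    At 30: no left child.
    Visit 30.
    At 30: go right to 20.
      At 20: no left child.
      Visit 20.
      At 20: go right to 39.
        39 is a leaf — visit 39.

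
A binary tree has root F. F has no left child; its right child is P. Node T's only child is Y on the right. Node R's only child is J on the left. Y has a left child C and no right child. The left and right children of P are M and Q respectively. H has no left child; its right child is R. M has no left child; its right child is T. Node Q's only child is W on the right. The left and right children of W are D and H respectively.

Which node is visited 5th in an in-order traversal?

Y

In-order visits the left subtree, then the node, then the right subtree.
At F: no left child.
Visit F.
At F: go right to P.
  At P: go left to M.
    At M: no left child.
    Visit M.
    At M: go right to T.
      At T: no left child.
      Visit T.
      At T: go right to Y.
        At Y: go left to C.
          C is a leaf — visit C.
        Visit Y.
        At Y: no right child.
  Visit P.
  At P: go right to Q.
    At Q: no left child.
    Visit Q.
    At Q: go right to W.
      At W: go left to D.
        D is a leaf — visit D.
      Visit W.
      At W: go right to H.
        At H: no left child.
        Visit H.
        At H: go right to R.
          At R: go left to J.
            J is a leaf — visit J.
          Visit R.
          At R: no right child.
Full in-order sequence: F, M, T, C, Y, P, Q, D, W, H, J, R.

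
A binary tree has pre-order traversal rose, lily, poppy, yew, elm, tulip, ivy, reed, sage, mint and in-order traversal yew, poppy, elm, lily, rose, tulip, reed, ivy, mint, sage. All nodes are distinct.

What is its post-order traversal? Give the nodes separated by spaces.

The first element of pre-order is the root; it splits in-order into left and right subtrees.
Root rose: left subtree has 4 nodes {yew, poppy, elm, lily}, right has 5 {tulip, reed, ivy, mint, sage}.
  Root lily: left subtree has 3 nodes {yew, poppy, elm}, right has 0 { }.
    Root poppy: left subtree has 1 node {yew}, right has 1 {elm}.
  Root tulip: left subtree has 0 nodes { }, right has 4 {reed, ivy, mint, sage}.
    Root ivy: left subtree has 1 node {reed}, right has 2 {mint, sage}.
      Root sage: left subtree has 1 node {mint}, right has 0 { }.

yew elm poppy lily reed mint sage ivy tulip rose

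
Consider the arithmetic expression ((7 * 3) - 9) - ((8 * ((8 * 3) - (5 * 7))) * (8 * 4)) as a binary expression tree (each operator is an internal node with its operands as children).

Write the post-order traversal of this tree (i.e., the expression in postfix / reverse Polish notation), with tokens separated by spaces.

Post-order on an expression tree gives postfix notation: for each operator, emit left operand, right operand, then the operator.

7 3 * 9 - 8 8 3 * 5 7 * - * 8 4 * * -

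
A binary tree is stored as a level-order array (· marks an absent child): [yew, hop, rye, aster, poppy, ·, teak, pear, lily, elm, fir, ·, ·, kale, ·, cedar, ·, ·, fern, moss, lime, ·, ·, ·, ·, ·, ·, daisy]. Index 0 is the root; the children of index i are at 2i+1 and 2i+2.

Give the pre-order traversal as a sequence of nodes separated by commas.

Pre-order visits the node, then its left subtree, then its right subtree.
Visit yew.
At yew: go left to hop.
  Visit hop.
  At hop: go left to aster.
    Visit aster.
    At aster: go left to pear.
      Visit pear.
      At pear: go left to cedar.
        cedar is a leaf — visit cedar.
      At pear: no right child.
    At aster: go right to lily.
      Visit lily.
      At lily: no left child.
      At lily: go right to fern.
        fern is a leaf — visit fern.
  At hop: go right to poppy.
    Visit poppy.
    At poppy: go left to elm.
      Visit elm.
      At elm: go left to moss.
        moss is a leaf — visit moss.
      At elm: go right to lime.
        lime is a leaf — visit lime.
    At poppy: go right to fir.
      fir is a leaf — visit fir.
At yew: go right to rye.
  Visit rye.
  At rye: no left child.
  At rye: go right to teak.
    Visit teak.
    At teak: go left to kale.
      Visit kale.
      At kale: go left to daisy.
        daisy is a leaf — visit daisy.
      At kale: no right child.
    At teak: no right child.

yew, hop, aster, pear, cedar, lily, fern, poppy, elm, moss, lime, fir, rye, teak, kale, daisy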